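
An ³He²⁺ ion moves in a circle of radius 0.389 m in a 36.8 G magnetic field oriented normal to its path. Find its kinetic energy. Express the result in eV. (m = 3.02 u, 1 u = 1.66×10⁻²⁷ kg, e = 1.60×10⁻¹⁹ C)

K ≈ 131 eV

v = qBr/m = (2×1.60×10^-19)(3.68×10^-3)(0.389) / (5.01×10^-27) = 9.14×10^4 m/s.
K = ½mv² = 0.5·(5.01×10^-27)·(9.14×10^4)² = 2.09×10^-17 J = 131 eV.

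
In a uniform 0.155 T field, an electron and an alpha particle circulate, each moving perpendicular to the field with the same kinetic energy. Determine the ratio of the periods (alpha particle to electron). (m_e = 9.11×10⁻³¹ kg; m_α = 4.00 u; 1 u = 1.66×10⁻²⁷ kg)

ratio ≈ 3640

T = 2πm/(qB) is independent of speed, so T₂/T₁ = (m₂/q₂)/(m₁/q₁).
T_{alpha particle}/T_{electron} = (6.64×10^-27/2e) / (9.11×10^-31/1e) = 3640.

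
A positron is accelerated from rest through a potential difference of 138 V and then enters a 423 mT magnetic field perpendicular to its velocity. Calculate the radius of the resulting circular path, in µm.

The kinetic energy gained is K = qV = (1×1.60×10^-19)(138) = 2.21×10^-17 J.
v = √(2K/m) = 6.96×10^6 m/s.
r = mv/(qB) = (9.11×10^-31)(6.96×10^6) / [(1×1.60×10^-19)(0.423)] = 9.37×10^-5 m.

r ≈ 93.7 µm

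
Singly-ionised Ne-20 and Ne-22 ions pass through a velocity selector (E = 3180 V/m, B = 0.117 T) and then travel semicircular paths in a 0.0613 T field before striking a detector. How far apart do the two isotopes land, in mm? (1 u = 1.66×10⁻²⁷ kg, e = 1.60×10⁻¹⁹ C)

Both emerge at v = E/B₁ = 2.72×10^4 m/s.
r = mv/(qB₂), so r₁ = 0.092002 m and r₂ = 0.10120 m, giving Δr = 9.20×10^-3 m.
After a semicircle each ion lands a diameter 2r from the entry slit, so the separation is 2Δr = 0.0184 m.

Δd ≈ 18.4 mm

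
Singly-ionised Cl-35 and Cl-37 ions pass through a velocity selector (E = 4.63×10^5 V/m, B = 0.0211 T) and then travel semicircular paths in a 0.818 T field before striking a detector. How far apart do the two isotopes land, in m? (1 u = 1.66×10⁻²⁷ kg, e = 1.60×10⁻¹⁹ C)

Δd ≈ 1.11 m

Both emerge at v = E/B₁ = 2.19×10^7 m/s.
r = mv/(qB₂), so r₁ = 9.7410 m and r₂ = 10.298 m, giving Δr = 0.557 m.
After a semicircle each ion lands a diameter 2r from the entry slit, so the separation is 2Δr = 1.11 m.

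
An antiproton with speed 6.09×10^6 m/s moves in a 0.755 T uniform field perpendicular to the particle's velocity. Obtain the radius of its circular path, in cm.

The magnetic force provides the centripetal force: qvB = mv²/r, so r = mv/(qB).
r = (1.67×10^-27 kg)(6.09×10^6 m/s) / [(1×1.60×10^-19 C)(0.755 T)] = 0.0842 m.

r ≈ 8.42 cm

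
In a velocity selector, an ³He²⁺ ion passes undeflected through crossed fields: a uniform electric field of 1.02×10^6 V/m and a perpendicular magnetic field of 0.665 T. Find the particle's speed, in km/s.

v ≈ 1530 km/s

For zero net force, qE = qvB, so v = E/B.
v = (1.02×10^6) / (0.665) = 1.53×10^6 m/s.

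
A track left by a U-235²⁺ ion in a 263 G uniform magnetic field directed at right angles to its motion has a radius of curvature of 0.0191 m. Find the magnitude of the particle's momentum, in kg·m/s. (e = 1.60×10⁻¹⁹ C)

p ≈ 1.61×10^-22 kg·m/s

Since qvB = mv²/r, the momentum p = mv = qBr.
p = (2×1.60×10^-19)(0.0263)(0.0191) = 1.61×10^-22 kg·m/s.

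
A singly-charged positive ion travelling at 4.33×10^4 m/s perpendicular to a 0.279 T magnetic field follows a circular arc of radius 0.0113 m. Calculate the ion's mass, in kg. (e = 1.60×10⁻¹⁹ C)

m ≈ 1.16×10^-26 kg

qvB = mv²/r ⇒ m = qBr/v.
m = (1×1.60×10^-19)(0.279)(0.0113) / (4.33×10^4) = 1.16×10^-26 kg.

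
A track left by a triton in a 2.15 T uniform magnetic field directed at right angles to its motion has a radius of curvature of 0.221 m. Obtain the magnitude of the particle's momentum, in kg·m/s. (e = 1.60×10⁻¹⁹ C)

p ≈ 7.60×10^-20 kg·m/s

Since qvB = mv²/r, the momentum p = mv = qBr.
p = (1×1.60×10^-19)(2.15)(0.221) = 7.60×10^-20 kg·m/s.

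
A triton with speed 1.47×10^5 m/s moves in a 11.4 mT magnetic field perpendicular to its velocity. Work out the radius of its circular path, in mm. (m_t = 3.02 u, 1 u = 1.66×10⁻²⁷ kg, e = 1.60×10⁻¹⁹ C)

The magnetic force provides the centripetal force: qvB = mv²/r, so r = mv/(qB).
r = (5.01×10^-27 kg)(1.47×10^5 m/s) / [(1×1.60×10^-19 C)(0.0114 T)] = 0.404 m.

r ≈ 404 mm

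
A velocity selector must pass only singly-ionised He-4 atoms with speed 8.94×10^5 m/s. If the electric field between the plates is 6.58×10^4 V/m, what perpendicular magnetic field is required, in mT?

qE = qvB ⇒ B = E/v = (6.58×10^4) / (8.94×10^5) = 0.0736 T.

B ≈ 73.6 mT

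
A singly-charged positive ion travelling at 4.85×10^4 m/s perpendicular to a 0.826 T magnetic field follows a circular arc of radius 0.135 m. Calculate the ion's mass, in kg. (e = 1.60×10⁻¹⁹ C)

m ≈ 3.68×10^-25 kg

qvB = mv²/r ⇒ m = qBr/v.
m = (1×1.60×10^-19)(0.826)(0.135) / (4.85×10^4) = 3.68×10^-25 kg.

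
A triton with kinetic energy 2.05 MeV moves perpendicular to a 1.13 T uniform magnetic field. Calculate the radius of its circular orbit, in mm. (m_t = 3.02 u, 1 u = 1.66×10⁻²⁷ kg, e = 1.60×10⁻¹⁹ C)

Convert the energy: K = 2.05 MeV = 3.28×10^-13 J.
v = √(2K/m) = √(2·3.28×10^-13/5.01×10^-27) = 1.14×10^7 m/s.
r = mv/(qB) = (5.01×10^-27)(1.14×10^7) / [(1×1.60×10^-19)(1.13)] = 0.317 m.

r ≈ 317 mm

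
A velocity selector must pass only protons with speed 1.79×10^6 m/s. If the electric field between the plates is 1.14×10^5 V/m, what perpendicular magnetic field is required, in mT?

qE = qvB ⇒ B = E/v = (1.14×10^5) / (1.79×10^6) = 0.0637 T.

B ≈ 63.7 mT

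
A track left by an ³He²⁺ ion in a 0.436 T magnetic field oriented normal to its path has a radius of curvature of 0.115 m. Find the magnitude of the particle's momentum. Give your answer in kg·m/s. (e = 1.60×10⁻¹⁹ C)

p ≈ 1.60×10^-20 kg·m/s

Since qvB = mv²/r, the momentum p = mv = qBr.
p = (2×1.60×10^-19)(0.436)(0.115) = 1.60×10^-20 kg·m/s.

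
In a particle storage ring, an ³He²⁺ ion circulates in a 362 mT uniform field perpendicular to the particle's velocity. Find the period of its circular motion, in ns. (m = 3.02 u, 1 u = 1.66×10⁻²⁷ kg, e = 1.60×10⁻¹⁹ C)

T ≈ 272 ns

The cyclotron period is independent of speed: T = 2πm/(qB).
T = 2π(5.01×10^-27) / [(2×1.60×10^-19)(0.362)] = 2.72×10^-7 s.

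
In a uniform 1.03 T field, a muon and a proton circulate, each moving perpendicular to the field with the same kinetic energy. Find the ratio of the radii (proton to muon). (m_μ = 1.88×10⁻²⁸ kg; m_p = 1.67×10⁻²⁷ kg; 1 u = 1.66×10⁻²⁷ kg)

r = √(2mK)/(qB) ⇒ at equal K, r ∝ √m/q.
r_{proton}/r_{muon} = 2.98.

ratio ≈ 2.98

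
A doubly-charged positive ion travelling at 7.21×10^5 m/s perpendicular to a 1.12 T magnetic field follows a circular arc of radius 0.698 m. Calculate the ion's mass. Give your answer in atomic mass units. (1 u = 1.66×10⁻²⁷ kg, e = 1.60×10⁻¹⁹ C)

qvB = mv²/r ⇒ m = qBr/v.
m = (2×1.60×10^-19)(1.12)(0.698) / (7.21×10^5) = 3.47×10^-25 kg = 209 u.

m ≈ 209 u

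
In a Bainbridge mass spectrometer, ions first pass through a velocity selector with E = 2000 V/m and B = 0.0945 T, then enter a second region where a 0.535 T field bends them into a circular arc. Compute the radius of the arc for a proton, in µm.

The selector passes v = E/B = 2000/0.0945 = 2.12×10^4 m/s.
In the deflection region, r = mv/(qB₂) = (1.67×10^-27)(2.12×10^4) / [(1×1.60×10^-19)(0.535)] = 4.13×10^-4 m.

r ≈ 413 µm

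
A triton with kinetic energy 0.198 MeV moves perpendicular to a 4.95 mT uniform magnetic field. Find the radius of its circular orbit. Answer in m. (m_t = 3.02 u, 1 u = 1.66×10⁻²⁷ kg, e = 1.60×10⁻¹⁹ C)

Convert the energy: K = 0.198 MeV = 3.17×10^-14 J.
v = √(2K/m) = √(2·3.17×10^-14/5.01×10^-27) = 3.56×10^6 m/s.
r = mv/(qB) = (5.01×10^-27)(3.56×10^6) / [(1×1.60×10^-19)(4.95×10^-3)] = 22.5 m.

r ≈ 22.5 m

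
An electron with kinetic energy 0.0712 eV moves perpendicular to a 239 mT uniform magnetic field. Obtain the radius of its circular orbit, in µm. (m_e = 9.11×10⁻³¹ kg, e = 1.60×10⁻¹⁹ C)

r ≈ 3.77 µm

Convert the energy: K = 0.0712 eV = 1.14×10^-20 J.
v = √(2K/m) = √(2·1.14×10^-20/9.11×10^-31) = 1.58×10^5 m/s.
r = mv/(qB) = (9.11×10^-31)(1.58×10^5) / [(1×1.60×10^-19)(0.239)] = 3.77×10^-6 m.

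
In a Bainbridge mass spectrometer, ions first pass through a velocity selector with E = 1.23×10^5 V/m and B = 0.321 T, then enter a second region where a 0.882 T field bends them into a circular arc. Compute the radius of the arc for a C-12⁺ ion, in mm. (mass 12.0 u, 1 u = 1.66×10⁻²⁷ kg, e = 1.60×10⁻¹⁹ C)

The selector passes v = E/B = 1.23×10^5/0.321 = 3.83×10^5 m/s.
In the deflection region, r = mv/(qB₂) = (1.99×10^-26)(3.83×10^5) / [(1×1.60×10^-19)(0.882)] = 0.0541 m.

r ≈ 54.1 mm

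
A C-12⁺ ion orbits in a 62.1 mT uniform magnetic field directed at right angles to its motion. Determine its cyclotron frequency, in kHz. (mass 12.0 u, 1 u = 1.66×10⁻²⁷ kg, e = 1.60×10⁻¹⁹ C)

f = qB/(2πm) = (1×1.60×10^-19)(0.0621) / [2π(1.99×10^-26)] = 7.94×10^4 Hz.

f ≈ 79.4 kHz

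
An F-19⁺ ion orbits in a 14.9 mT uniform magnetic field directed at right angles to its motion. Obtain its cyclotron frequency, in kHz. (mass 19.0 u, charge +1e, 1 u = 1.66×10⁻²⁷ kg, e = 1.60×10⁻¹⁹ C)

f = qB/(2πm) = (1×1.60×10^-19)(0.0149) / [2π(3.15×10^-26)] = 1.20×10^4 Hz.

f ≈ 12.0 kHz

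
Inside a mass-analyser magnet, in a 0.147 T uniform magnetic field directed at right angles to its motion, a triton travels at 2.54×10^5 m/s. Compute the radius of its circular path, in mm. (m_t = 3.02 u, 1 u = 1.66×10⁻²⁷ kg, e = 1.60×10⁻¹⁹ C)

The magnetic force provides the centripetal force: qvB = mv²/r, so r = mv/(qB).
r = (5.01×10^-27 kg)(2.54×10^5 m/s) / [(1×1.60×10^-19 C)(0.147 T)] = 0.0541 m.

r ≈ 54.1 mm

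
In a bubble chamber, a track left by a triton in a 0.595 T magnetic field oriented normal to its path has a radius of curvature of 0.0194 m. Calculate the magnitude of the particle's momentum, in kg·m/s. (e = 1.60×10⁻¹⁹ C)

Since qvB = mv²/r, the momentum p = mv = qBr.
p = (1×1.60×10^-19)(0.595)(0.0194) = 1.85×10^-21 kg·m/s.

p ≈ 1.85×10^-21 kg·m/s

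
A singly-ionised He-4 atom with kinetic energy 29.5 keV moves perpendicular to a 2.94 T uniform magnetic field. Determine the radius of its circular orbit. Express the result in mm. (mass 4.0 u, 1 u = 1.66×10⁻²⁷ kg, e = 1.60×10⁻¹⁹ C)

r ≈ 16.8 mm

Convert the energy: K = 29.5 keV = 4.72×10^-15 J.
v = √(2K/m) = √(2·4.72×10^-15/6.64×10^-27) = 1.19×10^6 m/s.
r = mv/(qB) = (6.64×10^-27)(1.19×10^6) / [(1×1.60×10^-19)(2.94)] = 0.0168 m.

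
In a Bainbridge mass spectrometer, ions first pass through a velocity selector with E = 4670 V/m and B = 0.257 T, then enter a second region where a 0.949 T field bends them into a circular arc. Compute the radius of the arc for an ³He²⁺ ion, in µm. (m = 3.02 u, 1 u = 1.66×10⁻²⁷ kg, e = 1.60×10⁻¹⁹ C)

r ≈ 300 µm

The selector passes v = E/B = 4670/0.257 = 1.82×10^4 m/s.
In the deflection region, r = mv/(qB₂) = (5.01×10^-27)(1.82×10^4) / [(2×1.60×10^-19)(0.949)] = 3.00×10^-4 m.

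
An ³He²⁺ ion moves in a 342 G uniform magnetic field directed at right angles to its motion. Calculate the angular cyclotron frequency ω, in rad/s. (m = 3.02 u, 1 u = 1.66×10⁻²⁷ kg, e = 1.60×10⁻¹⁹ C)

ω ≈ 2.18×10^6 rad/s

ω = qB/m = (2×1.60×10^-19)(0.0342) / (5.01×10^-27) = 2.18×10^6 rad/s.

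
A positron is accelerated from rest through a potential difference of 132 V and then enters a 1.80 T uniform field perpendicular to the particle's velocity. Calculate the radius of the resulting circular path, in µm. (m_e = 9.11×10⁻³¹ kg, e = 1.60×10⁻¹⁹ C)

The kinetic energy gained is K = qV = (1×1.60×10^-19)(132) = 2.11×10^-17 J.
v = √(2K/m) = 6.81×10^6 m/s.
r = mv/(qB) = (9.11×10^-31)(6.81×10^6) / [(1×1.60×10^-19)(1.80)] = 2.15×10^-5 m.

r ≈ 21.5 µm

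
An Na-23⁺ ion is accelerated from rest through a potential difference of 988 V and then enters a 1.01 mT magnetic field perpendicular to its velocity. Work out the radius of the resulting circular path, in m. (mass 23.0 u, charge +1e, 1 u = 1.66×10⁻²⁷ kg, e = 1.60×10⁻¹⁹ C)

The kinetic energy gained is K = qV = (1×1.60×10^-19)(988) = 1.58×10^-16 J.
v = √(2K/m) = 9.10×10^4 m/s.
r = mv/(qB) = (3.82×10^-26)(9.10×10^4) / [(1×1.60×10^-19)(1.01×10^-3)] = 21.5 m.

r ≈ 21.5 m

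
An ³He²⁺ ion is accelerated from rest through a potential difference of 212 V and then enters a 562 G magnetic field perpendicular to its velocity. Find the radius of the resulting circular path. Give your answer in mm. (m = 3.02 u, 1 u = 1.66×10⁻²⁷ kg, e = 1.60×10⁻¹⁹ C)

r ≈ 45.9 mm

The kinetic energy gained is K = qV = (2×1.60×10^-19)(212) = 6.78×10^-17 J.
v = √(2K/m) = 1.65×10^5 m/s.
r = mv/(qB) = (5.01×10^-27)(1.65×10^5) / [(2×1.60×10^-19)(0.0562)] = 0.0459 m.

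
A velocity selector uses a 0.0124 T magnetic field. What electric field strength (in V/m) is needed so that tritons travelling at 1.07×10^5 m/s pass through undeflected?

qE = qvB ⇒ E = vB = (1.07×10^5)(0.0124) = 1330 V/m.

E ≈ 1330 V/m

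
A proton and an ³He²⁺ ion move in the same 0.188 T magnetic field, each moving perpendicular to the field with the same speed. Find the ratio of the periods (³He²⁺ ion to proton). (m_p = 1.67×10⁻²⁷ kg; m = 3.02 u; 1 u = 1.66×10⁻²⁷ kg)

T = 2πm/(qB) is independent of speed, so T₂/T₁ = (m₂/q₂)/(m₁/q₁).
T_{³He²⁺ ion}/T_{proton} = (5.01×10^-27/2e) / (1.67×10^-27/1e) = 1.50.

ratio ≈ 1.50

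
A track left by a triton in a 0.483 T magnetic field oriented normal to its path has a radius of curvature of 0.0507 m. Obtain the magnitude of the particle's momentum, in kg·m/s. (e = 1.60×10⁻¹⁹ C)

p ≈ 3.92×10^-21 kg·m/s

Since qvB = mv²/r, the momentum p = mv = qBr.
p = (1×1.60×10^-19)(0.483)(0.0507) = 3.92×10^-21 kg·m/s.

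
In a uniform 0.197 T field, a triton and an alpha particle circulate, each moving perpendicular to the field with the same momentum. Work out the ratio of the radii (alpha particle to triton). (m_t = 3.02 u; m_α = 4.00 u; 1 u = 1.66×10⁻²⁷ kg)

ratio ≈ 0.500

r = p/(qB) ⇒ at equal p, r ∝ 1/q.
r_{alpha particle}/r_{triton} = 0.500.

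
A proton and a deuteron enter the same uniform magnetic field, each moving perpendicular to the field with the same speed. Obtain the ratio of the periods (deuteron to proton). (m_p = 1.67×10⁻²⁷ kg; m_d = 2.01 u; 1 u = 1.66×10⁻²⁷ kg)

T = 2πm/(qB) is independent of speed, so T₂/T₁ = (m₂/q₂)/(m₁/q₁).
T_{deuteron}/T_{proton} = (3.34×10^-27/1e) / (1.67×10^-27/1e) = 2.00.

ratio ≈ 2.00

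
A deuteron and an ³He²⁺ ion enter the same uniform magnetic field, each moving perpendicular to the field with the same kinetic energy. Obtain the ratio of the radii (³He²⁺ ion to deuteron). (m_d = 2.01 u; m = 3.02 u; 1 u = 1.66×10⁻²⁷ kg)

r = √(2mK)/(qB) ⇒ at equal K, r ∝ √m/q.
r_{³He²⁺ ion}/r_{deuteron} = 0.613.

ratio ≈ 0.613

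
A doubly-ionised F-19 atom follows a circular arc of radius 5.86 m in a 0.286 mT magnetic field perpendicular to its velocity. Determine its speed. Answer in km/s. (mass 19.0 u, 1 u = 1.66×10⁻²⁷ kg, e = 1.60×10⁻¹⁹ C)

From qvB = mv²/r, v = qBr/m.
v = (2×1.60×10^-19)(2.86×10^-4)(5.86) / (3.15×10^-26) = 1.70×10^4 m/s.

v ≈ 17.0 km/s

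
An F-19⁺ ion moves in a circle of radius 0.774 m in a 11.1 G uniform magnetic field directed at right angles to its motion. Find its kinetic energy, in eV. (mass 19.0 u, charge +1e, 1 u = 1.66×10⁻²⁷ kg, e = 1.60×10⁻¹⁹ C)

K ≈ 1.87 eV

v = qBr/m = (1×1.60×10^-19)(1.11×10^-3)(0.774) / (3.15×10^-26) = 4360 m/s.
K = ½mv² = 0.5·(3.15×10^-26)·(4360)² = 3.00×10^-19 J = 1.87 eV.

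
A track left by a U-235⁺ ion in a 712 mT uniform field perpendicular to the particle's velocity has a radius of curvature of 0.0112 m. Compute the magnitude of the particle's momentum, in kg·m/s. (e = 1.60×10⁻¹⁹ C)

p ≈ 1.28×10^-21 kg·m/s

Since qvB = mv²/r, the momentum p = mv = qBr.
p = (1×1.60×10^-19)(0.712)(0.0112) = 1.28×10^-21 kg·m/s.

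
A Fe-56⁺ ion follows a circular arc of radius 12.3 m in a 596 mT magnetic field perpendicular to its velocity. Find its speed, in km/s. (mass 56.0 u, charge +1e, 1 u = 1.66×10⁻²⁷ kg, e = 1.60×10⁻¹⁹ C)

From qvB = mv²/r, v = qBr/m.
v = (1×1.60×10^-19)(0.596)(12.3) / (9.30×10^-26) = 1.26×10^7 m/s.

v ≈ 12600 km/s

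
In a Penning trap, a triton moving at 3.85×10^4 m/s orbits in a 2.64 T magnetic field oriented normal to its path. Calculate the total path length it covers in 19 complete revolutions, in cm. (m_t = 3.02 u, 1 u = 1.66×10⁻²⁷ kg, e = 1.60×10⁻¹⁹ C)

r = mv/(qB) = 4.57×10^-4 m, so one revolution covers 2πr = 2.87×10^-3 m.
In 19 revolutions: L = 19·2πr = 0.0545 m.

L ≈ 5.45 cm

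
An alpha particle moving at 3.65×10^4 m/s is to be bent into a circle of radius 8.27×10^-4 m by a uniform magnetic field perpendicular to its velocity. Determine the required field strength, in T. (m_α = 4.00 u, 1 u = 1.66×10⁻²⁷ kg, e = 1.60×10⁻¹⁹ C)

B ≈ 0.916 T

qvB = mv²/r gives B = mv/(qr).
B = (6.64×10^-27)(3.65×10^4) / [(2×1.60×10^-19)(8.27×10^-4)] = 0.916 T.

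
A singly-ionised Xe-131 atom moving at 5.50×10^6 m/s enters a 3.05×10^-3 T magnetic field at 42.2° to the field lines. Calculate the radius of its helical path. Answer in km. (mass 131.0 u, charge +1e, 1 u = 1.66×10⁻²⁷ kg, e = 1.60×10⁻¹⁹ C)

Only the perpendicular component v⊥ = v sin42.2° = 3.69×10^6 m/s is bent by the field.
r = m v⊥ /(qB) = (2.17×10^-25)(3.69×10^6) / [(1×1.60×10^-19)(3.05×10^-3)] = 1650 m.

r ≈ 1.65 km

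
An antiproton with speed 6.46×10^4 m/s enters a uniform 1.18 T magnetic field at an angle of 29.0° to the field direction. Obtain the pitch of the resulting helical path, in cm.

The velocity component along B is v∥ = v cos29.0° = 5.65×10^4 m/s.
The cyclotron period T = 2πm/(qB) = 5.56×10^-8 s is set by m, q, B alone.
Pitch = v∥·T = (5.65×10^4)(5.56×10^-8) = 3.14×10^-3 m.

pitch ≈ 0.314 cm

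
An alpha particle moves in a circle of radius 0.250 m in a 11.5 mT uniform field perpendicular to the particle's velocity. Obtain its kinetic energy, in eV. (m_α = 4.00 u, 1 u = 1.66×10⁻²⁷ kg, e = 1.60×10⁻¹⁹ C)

K ≈ 398 eV

v = qBr/m = (2×1.60×10^-19)(0.0115)(0.250) / (6.64×10^-27) = 1.39×10^5 m/s.
K = ½mv² = 0.5·(6.64×10^-27)·(1.39×10^5)² = 6.37×10^-17 J = 398 eV.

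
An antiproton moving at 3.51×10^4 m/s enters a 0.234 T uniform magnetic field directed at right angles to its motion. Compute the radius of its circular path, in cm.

r ≈ 0.157 cm

The magnetic force provides the centripetal force: qvB = mv²/r, so r = mv/(qB).
r = (1.67×10^-27 kg)(3.51×10^4 m/s) / [(1×1.60×10^-19 C)(0.234 T)] = 1.57×10^-3 m.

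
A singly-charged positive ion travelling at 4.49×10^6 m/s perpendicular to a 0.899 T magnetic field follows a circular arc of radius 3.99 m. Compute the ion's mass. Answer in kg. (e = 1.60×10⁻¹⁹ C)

m ≈ 1.28×10^-25 kg

qvB = mv²/r ⇒ m = qBr/v.
m = (1×1.60×10^-19)(0.899)(3.99) / (4.49×10^6) = 1.28×10^-25 kg.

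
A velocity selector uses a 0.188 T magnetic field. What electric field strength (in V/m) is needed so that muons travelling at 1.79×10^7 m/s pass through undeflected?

qE = qvB ⇒ E = vB = (1.79×10^7)(0.188) = 3.37×10^6 V/m.

E ≈ 3.37×10^6 V/m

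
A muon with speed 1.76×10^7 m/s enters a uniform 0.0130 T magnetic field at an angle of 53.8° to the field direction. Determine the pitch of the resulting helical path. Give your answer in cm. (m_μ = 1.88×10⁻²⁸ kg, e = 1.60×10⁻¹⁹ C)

The velocity component along B is v∥ = v cos53.8° = 1.04×10^7 m/s.
The cyclotron period T = 2πm/(qB) = 5.68×10^-7 s is set by m, q, B alone.
Pitch = v∥·T = (1.04×10^7)(5.68×10^-7) = 5.90 m.

pitch ≈ 590 cm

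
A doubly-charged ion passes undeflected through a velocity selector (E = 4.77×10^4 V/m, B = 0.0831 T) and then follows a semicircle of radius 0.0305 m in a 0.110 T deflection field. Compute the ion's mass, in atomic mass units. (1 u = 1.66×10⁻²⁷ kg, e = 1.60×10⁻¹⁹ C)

v = E/B₁ = 5.74×10^5 m/s.
From r = mv/(qB₂), m = qB₂r/v = (2×1.60×10^-19)(0.110)(0.0305) / (5.74×10^5) = 1.87×10^-27 kg.
In atomic mass units: m = 1.87×10^-27 / 1.66×10^-27 = 1.13 u.

m ≈ 1.13 u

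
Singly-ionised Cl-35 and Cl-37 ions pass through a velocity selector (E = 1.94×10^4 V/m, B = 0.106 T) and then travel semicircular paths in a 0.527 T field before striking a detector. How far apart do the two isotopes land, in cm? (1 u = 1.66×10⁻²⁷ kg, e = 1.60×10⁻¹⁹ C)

Both emerge at v = E/B₁ = 1.83×10^5 m/s.
r = mv/(qB₂), so r₁ = 0.12611 m and r₂ = 0.13331 m, giving Δr = 7.21×10^-3 m.
After a semicircle each ion lands a diameter 2r from the entry slit, so the separation is 2Δr = 0.0144 m.

Δd ≈ 1.44 cm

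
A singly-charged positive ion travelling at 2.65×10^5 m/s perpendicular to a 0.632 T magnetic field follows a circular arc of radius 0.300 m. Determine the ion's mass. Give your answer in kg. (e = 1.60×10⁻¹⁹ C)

qvB = mv²/r ⇒ m = qBr/v.
m = (1×1.60×10^-19)(0.632)(0.300) / (2.65×10^5) = 1.14×10^-25 kg.

m ≈ 1.14×10^-25 kg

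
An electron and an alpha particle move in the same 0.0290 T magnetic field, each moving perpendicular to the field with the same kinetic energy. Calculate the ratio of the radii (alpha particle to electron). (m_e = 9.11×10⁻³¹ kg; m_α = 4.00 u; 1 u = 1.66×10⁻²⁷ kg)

ratio ≈ 42.7

r = √(2mK)/(qB) ⇒ at equal K, r ∝ √m/q.
r_{alpha particle}/r_{electron} = 42.7.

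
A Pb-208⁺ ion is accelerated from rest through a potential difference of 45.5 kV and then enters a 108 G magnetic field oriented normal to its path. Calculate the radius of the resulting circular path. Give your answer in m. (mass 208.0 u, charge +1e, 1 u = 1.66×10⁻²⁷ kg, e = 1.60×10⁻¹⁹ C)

The kinetic energy gained is K = qV = (1×1.60×10^-19)(4.55×10^4) = 7.28×10^-15 J.
v = √(2K/m) = 2.05×10^5 m/s.
r = mv/(qB) = (3.45×10^-25)(2.05×10^5) / [(1×1.60×10^-19)(0.0108)] = 41.0 m.

r ≈ 41.0 m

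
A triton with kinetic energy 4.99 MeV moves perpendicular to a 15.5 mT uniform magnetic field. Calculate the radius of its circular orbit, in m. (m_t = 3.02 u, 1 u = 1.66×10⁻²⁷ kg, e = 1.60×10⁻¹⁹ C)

r ≈ 36.1 m

Convert the energy: K = 4.99 MeV = 7.98×10^-13 J.
v = √(2K/m) = √(2·7.98×10^-13/5.01×10^-27) = 1.78×10^7 m/s.
r = mv/(qB) = (5.01×10^-27)(1.78×10^7) / [(1×1.60×10^-19)(0.0155)] = 36.1 m.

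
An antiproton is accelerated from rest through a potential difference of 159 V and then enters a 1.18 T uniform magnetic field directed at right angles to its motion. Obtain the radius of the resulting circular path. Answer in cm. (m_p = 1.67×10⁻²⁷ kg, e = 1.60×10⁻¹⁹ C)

r ≈ 0.154 cm

The kinetic energy gained is K = qV = (1×1.60×10^-19)(159) = 2.54×10^-17 J.
v = √(2K/m) = 1.75×10^5 m/s.
r = mv/(qB) = (1.67×10^-27)(1.75×10^5) / [(1×1.60×10^-19)(1.18)] = 1.54×10^-3 m.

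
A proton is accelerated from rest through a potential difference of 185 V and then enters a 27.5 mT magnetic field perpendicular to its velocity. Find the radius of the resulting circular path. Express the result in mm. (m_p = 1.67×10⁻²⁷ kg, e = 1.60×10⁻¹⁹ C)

The kinetic energy gained is K = qV = (1×1.60×10^-19)(185) = 2.96×10^-17 J.
v = √(2K/m) = 1.88×10^5 m/s.
r = mv/(qB) = (1.67×10^-27)(1.88×10^5) / [(1×1.60×10^-19)(0.0275)] = 0.0715 m.

r ≈ 71.5 mm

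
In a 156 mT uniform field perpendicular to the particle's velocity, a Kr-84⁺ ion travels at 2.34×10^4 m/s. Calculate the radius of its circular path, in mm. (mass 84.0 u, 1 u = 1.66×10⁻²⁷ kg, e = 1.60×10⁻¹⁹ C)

The magnetic force provides the centripetal force: qvB = mv²/r, so r = mv/(qB).
r = (1.39×10^-25 kg)(2.34×10^4 m/s) / [(1×1.60×10^-19 C)(0.156 T)] = 0.131 m.

r ≈ 131 mm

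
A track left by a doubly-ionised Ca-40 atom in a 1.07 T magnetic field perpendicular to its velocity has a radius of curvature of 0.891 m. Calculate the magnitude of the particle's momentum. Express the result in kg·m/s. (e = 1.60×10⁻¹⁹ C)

Since qvB = mv²/r, the momentum p = mv = qBr.
p = (2×1.60×10^-19)(1.07)(0.891) = 3.05×10^-19 kg·m/s.

p ≈ 3.05×10^-19 kg·m/s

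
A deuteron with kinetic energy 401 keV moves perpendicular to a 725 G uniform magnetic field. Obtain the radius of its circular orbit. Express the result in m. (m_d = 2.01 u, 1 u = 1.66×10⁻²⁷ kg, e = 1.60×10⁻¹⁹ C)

Convert the energy: K = 401 keV = 6.42×10^-14 J.
v = √(2K/m) = √(2·6.42×10^-14/3.34×10^-27) = 6.20×10^6 m/s.
r = mv/(qB) = (3.34×10^-27)(6.20×10^6) / [(1×1.60×10^-19)(0.0725)] = 1.78 m.

r ≈ 1.78 m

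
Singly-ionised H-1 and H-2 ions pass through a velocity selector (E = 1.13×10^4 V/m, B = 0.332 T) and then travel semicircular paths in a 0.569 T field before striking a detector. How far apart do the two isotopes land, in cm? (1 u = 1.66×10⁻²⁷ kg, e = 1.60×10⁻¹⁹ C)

Both emerge at v = E/B₁ = 3.40×10^4 m/s.
r = mv/(qB₂), so r₁ = 6.206×10^-4 m and r₂ = 1.241×10^-3 m, giving Δr = 6.21×10^-4 m.
After a semicircle each ion lands a diameter 2r from the entry slit, so the separation is 2Δr = 1.24×10^-3 m.

Δd ≈ 0.124 cm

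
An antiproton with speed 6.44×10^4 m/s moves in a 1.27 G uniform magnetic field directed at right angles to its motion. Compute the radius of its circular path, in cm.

The magnetic force provides the centripetal force: qvB = mv²/r, so r = mv/(qB).
r = (1.67×10^-27 kg)(6.44×10^4 m/s) / [(1×1.60×10^-19 C)(1.27×10^-4 T)] = 5.29 m.

r ≈ 529 cm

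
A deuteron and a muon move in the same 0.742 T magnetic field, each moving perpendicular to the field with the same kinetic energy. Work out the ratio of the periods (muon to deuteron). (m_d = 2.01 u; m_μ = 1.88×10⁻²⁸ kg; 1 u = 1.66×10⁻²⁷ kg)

ratio ≈ 0.0563

T = 2πm/(qB) is independent of speed, so T₂/T₁ = (m₂/q₂)/(m₁/q₁).
T_{muon}/T_{deuteron} = (1.88×10^-28/1e) / (3.34×10^-27/1e) = 0.0563.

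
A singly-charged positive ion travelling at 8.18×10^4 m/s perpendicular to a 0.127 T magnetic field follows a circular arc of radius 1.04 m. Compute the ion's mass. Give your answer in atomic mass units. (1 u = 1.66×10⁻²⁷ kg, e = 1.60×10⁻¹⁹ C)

m ≈ 156 u

qvB = mv²/r ⇒ m = qBr/v.
m = (1×1.60×10^-19)(0.127)(1.04) / (8.18×10^4) = 2.58×10^-25 kg = 156 u.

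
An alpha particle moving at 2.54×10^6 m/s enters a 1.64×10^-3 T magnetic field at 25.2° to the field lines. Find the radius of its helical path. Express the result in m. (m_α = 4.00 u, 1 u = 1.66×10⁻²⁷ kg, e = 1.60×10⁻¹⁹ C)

r ≈ 13.7 m

Only the perpendicular component v⊥ = v sin25.2° = 1.08×10^6 m/s is bent by the field.
r = m v⊥ /(qB) = (6.64×10^-27)(1.08×10^6) / [(2×1.60×10^-19)(1.64×10^-3)] = 13.7 m.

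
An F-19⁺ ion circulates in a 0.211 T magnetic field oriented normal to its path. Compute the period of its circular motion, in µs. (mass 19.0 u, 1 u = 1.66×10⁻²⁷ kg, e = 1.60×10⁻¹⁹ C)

T ≈ 5.87 µs

The cyclotron period is independent of speed: T = 2πm/(qB).
T = 2π(3.15×10^-26) / [(1×1.60×10^-19)(0.211)] = 5.87×10^-6 s.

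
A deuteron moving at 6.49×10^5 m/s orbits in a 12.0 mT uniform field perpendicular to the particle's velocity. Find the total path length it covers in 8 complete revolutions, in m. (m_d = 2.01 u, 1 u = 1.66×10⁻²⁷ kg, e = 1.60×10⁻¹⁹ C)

L ≈ 56.7 m

r = mv/(qB) = 1.13 m, so one revolution covers 2πr = 7.09 m.
In 8 revolutions: L = 8·2πr = 56.7 m.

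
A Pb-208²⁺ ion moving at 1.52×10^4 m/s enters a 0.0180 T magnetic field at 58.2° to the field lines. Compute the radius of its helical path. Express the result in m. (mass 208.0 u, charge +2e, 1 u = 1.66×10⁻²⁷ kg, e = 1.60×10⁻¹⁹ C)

r ≈ 0.774 m

Only the perpendicular component v⊥ = v sin58.2° = 1.29×10^4 m/s is bent by the field.
r = m v⊥ /(qB) = (3.45×10^-25)(1.29×10^4) / [(2×1.60×10^-19)(0.0180)] = 0.774 m.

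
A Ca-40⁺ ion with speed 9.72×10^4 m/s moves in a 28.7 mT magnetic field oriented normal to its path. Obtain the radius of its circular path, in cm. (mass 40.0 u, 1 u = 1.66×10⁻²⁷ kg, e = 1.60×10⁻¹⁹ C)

The magnetic force provides the centripetal force: qvB = mv²/r, so r = mv/(qB).
r = (6.64×10^-26 kg)(9.72×10^4 m/s) / [(1×1.60×10^-19 C)(0.0287 T)] = 1.41 m.

r ≈ 141 cm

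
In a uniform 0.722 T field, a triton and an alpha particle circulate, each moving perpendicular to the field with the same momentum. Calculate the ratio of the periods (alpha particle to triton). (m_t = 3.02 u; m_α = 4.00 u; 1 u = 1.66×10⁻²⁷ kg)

T = 2πm/(qB) is independent of speed, so T₂/T₁ = (m₂/q₂)/(m₁/q₁).
T_{alpha particle}/T_{triton} = (6.64×10^-27/2e) / (5.01×10^-27/1e) = 0.662.

ratio ≈ 0.662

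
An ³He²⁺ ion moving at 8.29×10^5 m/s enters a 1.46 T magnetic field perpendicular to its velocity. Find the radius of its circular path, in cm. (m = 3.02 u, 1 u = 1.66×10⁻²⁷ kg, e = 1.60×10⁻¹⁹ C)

The magnetic force provides the centripetal force: qvB = mv²/r, so r = mv/(qB).
r = (5.01×10^-27 kg)(8.29×10^5 m/s) / [(2×1.60×10^-19 C)(1.46 T)] = 8.90×10^-3 m.

r ≈ 0.890 cm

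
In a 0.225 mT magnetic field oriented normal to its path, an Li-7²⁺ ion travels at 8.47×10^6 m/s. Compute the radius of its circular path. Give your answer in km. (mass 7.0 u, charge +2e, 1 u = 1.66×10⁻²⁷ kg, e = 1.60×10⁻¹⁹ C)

The magnetic force provides the centripetal force: qvB = mv²/r, so r = mv/(qB).
r = (1.16×10^-26 kg)(8.47×10^6 m/s) / [(2×1.60×10^-19 C)(2.25×10^-4 T)] = 1370 m.

r ≈ 1.37 km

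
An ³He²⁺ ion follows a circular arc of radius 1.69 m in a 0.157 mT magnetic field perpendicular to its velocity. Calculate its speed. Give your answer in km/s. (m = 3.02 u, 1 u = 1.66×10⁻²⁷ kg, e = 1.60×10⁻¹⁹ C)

From qvB = mv²/r, v = qBr/m.
v = (2×1.60×10^-19)(1.57×10^-4)(1.69) / (5.01×10^-27) = 1.69×10^4 m/s.

v ≈ 16.9 km/s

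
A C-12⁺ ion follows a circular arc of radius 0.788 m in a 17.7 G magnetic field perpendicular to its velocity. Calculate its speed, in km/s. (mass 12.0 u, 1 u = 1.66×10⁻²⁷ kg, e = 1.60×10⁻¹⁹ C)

v ≈ 11.2 km/s

From qvB = mv²/r, v = qBr/m.
v = (1×1.60×10^-19)(1.77×10^-3)(0.788) / (1.99×10^-26) = 1.12×10^4 m/s.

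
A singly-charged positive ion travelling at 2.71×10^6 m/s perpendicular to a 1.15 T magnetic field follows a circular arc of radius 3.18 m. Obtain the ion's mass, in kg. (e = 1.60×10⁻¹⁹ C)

m ≈ 2.16×10^-25 kg

qvB = mv²/r ⇒ m = qBr/v.
m = (1×1.60×10^-19)(1.15)(3.18) / (2.71×10^6) = 2.16×10^-25 kg.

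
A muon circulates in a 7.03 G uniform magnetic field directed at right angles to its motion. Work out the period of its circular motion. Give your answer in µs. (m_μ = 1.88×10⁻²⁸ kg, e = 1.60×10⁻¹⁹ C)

T ≈ 10.5 µs

The cyclotron period is independent of speed: T = 2πm/(qB).
T = 2π(1.88×10^-28) / [(1×1.60×10^-19)(7.03×10^-4)] = 1.05×10^-5 s.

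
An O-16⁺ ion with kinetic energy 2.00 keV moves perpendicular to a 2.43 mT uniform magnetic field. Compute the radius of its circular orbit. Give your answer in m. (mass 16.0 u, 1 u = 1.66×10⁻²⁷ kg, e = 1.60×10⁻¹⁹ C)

r ≈ 10.6 m

Convert the energy: K = 2.00 keV = 3.20×10^-16 J.
v = √(2K/m) = √(2·3.20×10^-16/2.66×10^-26) = 1.55×10^5 m/s.
r = mv/(qB) = (2.66×10^-26)(1.55×10^5) / [(1×1.60×10^-19)(2.43×10^-3)] = 10.6 m.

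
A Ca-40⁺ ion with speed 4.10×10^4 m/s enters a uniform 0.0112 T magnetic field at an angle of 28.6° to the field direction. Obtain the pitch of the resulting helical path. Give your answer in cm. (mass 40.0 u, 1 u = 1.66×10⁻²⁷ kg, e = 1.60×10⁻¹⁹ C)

pitch ≈ 838 cm

The velocity component along B is v∥ = v cos28.6° = 3.60×10^4 m/s.
The cyclotron period T = 2πm/(qB) = 2.33×10^-4 s is set by m, q, B alone.
Pitch = v∥·T = (3.60×10^4)(2.33×10^-4) = 8.38 m.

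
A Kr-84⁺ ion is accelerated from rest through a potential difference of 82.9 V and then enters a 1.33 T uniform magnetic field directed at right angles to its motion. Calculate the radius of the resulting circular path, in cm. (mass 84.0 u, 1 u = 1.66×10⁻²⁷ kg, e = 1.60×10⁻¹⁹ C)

The kinetic energy gained is K = qV = (1×1.60×10^-19)(82.9) = 1.33×10^-17 J.
v = √(2K/m) = 1.38×10^4 m/s.
r = mv/(qB) = (1.39×10^-25)(1.38×10^4) / [(1×1.60×10^-19)(1.33)] = 9.04×10^-3 m.

r ≈ 0.904 cm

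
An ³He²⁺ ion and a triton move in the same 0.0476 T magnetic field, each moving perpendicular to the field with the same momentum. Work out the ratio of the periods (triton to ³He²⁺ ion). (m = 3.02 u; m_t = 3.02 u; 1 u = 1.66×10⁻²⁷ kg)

T = 2πm/(qB) is independent of speed, so T₂/T₁ = (m₂/q₂)/(m₁/q₁).
T_{triton}/T_{³He²⁺ ion} = (5.01×10^-27/1e) / (5.01×10^-27/2e) = 2.00.

ratio ≈ 2.00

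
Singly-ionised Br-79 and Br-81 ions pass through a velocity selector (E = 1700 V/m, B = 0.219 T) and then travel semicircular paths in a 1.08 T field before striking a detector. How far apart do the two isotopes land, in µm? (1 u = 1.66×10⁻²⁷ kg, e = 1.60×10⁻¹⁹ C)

Δd ≈ 298 µm

Both emerge at v = E/B₁ = 7760 m/s.
r = mv/(qB₂), so r₁ = 5.891×10^-3 m and r₂ = 6.040×10^-3 m, giving Δr = 1.49×10^-4 m.
After a semicircle each ion lands a diameter 2r from the entry slit, so the separation is 2Δr = 2.98×10^-4 m.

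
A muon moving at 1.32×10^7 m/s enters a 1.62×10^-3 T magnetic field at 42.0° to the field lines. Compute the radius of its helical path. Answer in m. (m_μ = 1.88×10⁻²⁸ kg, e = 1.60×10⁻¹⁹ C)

Only the perpendicular component v⊥ = v sin42.0° = 8.83×10^6 m/s is bent by the field.
r = m v⊥ /(qB) = (1.88×10^-28)(8.83×10^6) / [(1×1.60×10^-19)(1.62×10^-3)] = 6.41 m.

r ≈ 6.41 m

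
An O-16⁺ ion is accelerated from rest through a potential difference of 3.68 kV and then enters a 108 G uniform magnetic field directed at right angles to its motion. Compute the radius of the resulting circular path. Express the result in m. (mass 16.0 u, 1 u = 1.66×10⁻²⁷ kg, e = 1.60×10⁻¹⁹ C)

The kinetic energy gained is K = qV = (1×1.60×10^-19)(3680) = 5.89×10^-16 J.
v = √(2K/m) = 2.11×10^5 m/s.
r = mv/(qB) = (2.66×10^-26)(2.11×10^5) / [(1×1.60×10^-19)(0.0108)] = 3.24 m.

r ≈ 3.24 m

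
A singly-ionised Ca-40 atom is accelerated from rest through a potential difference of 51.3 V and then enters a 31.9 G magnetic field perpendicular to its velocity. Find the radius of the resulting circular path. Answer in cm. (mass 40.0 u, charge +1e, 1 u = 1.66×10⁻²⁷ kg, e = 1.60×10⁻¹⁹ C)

The kinetic energy gained is K = qV = (1×1.60×10^-19)(51.3) = 8.21×10^-18 J.
v = √(2K/m) = 1.57×10^4 m/s.
r = mv/(qB) = (6.64×10^-26)(1.57×10^4) / [(1×1.60×10^-19)(3.19×10^-3)] = 2.05 m.

r ≈ 205 cm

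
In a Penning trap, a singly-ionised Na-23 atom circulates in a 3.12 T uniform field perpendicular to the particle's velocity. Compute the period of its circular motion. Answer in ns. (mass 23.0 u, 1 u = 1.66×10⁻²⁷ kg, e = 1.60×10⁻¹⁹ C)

The cyclotron period is independent of speed: T = 2πm/(qB).
T = 2π(3.82×10^-26) / [(1×1.60×10^-19)(3.12)] = 4.81×10^-7 s.

T ≈ 481 ns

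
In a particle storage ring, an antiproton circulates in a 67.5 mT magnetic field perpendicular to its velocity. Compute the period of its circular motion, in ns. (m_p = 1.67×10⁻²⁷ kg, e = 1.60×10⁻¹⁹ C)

The cyclotron period is independent of speed: T = 2πm/(qB).
T = 2π(1.67×10^-27) / [(1×1.60×10^-19)(0.0675)] = 9.72×10^-7 s.

T ≈ 972 ns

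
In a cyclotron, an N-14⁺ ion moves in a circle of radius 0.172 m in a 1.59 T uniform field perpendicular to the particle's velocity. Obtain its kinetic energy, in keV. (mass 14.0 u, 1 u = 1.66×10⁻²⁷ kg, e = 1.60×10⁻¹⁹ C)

K ≈ 257 keV

v = qBr/m = (1×1.60×10^-19)(1.59)(0.172) / (2.32×10^-26) = 1.88×10^6 m/s.
K = ½mv² = 0.5·(2.32×10^-26)·(1.88×10^6)² = 4.12×10^-14 J = 257 keV.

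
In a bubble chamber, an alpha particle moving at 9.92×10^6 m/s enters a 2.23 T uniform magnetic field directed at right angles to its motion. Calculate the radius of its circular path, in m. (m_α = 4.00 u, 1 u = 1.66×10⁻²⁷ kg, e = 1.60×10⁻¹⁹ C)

r ≈ 0.0923 m

The magnetic force provides the centripetal force: qvB = mv²/r, so r = mv/(qB).
r = (6.64×10^-27 kg)(9.92×10^6 m/s) / [(2×1.60×10^-19 C)(2.23 T)] = 0.0923 m.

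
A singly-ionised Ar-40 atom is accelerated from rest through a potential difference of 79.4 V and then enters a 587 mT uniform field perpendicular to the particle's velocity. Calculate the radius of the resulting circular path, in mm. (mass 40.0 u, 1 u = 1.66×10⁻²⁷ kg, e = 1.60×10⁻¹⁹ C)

r ≈ 13.8 mm

The kinetic energy gained is K = qV = (1×1.60×10^-19)(79.4) = 1.27×10^-17 J.
v = √(2K/m) = 1.96×10^4 m/s.
r = mv/(qB) = (6.64×10^-26)(1.96×10^4) / [(1×1.60×10^-19)(0.587)] = 0.0138 m.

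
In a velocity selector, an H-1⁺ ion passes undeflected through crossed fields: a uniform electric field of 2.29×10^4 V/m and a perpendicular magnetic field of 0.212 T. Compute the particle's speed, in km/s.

v ≈ 108 km/s

For zero net force, qE = qvB, so v = E/B.
v = (2.29×10^4) / (0.212) = 1.08×10^5 m/s.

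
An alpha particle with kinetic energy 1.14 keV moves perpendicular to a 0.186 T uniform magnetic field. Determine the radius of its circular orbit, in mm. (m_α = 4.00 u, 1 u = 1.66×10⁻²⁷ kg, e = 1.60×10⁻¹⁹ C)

r ≈ 26.1 mm

Convert the energy: K = 1.14 keV = 1.82×10^-16 J.
v = √(2K/m) = √(2·1.82×10^-16/6.64×10^-27) = 2.34×10^5 m/s.
r = mv/(qB) = (6.64×10^-27)(2.34×10^5) / [(2×1.60×10^-19)(0.186)] = 0.0261 m.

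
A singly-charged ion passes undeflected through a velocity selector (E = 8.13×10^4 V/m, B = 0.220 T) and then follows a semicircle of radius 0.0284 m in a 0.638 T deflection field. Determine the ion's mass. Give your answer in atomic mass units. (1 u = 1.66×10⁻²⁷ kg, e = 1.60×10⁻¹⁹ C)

m ≈ 4.73 u

v = E/B₁ = 3.70×10^5 m/s.
From r = mv/(qB₂), m = qB₂r/v = (1×1.60×10^-19)(0.638)(0.0284) / (3.70×10^5) = 7.84×10^-27 kg.
In atomic mass units: m = 7.84×10^-27 / 1.66×10^-27 = 4.73 u.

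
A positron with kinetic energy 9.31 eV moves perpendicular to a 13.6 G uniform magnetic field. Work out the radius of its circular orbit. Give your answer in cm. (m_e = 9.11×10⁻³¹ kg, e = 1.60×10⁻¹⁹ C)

Convert the energy: K = 9.31 eV = 1.49×10^-18 J.
v = √(2K/m) = √(2·1.49×10^-18/9.11×10^-31) = 1.81×10^6 m/s.
r = mv/(qB) = (9.11×10^-31)(1.81×10^6) / [(1×1.60×10^-19)(1.36×10^-3)] = 7.57×10^-3 m.

r ≈ 0.757 cm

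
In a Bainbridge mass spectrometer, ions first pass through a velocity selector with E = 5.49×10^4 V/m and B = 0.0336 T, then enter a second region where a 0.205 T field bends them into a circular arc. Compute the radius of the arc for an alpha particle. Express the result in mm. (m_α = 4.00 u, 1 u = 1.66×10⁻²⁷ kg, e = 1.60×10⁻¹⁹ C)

The selector passes v = E/B = 5.49×10^4/0.0336 = 1.63×10^6 m/s.
In the deflection region, r = mv/(qB₂) = (6.64×10^-27)(1.63×10^6) / [(2×1.60×10^-19)(0.205)] = 0.165 m.

r ≈ 165 mm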